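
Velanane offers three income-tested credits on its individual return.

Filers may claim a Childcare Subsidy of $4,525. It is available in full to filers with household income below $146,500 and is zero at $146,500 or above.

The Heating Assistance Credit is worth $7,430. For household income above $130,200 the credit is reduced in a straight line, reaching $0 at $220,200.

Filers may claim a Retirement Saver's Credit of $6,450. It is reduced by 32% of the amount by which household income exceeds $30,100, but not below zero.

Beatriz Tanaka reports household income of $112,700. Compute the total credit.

Childcare Subsidy: $112,700 is below the $146,500 cutoff, so the full $4,525 applies.
Heating Assistance Credit: $112,700 is at or below the $130,200 threshold, so the full $7,430 applies.
Retirement Saver's Credit: 32% of the $82,600 excess over $30,100 is $26,432 ≥ base, so the credit is $0.
Total: $4,525 + $7,430 + $0 = $11,955.

$11,955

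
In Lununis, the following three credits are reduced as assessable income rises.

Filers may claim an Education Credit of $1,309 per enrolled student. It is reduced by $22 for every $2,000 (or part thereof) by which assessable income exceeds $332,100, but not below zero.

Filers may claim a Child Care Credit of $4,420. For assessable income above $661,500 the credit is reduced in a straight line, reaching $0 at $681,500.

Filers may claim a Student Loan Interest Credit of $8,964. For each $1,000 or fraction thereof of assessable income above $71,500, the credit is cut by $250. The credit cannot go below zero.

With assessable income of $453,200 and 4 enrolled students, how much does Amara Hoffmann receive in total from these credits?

$8,314

Education Credit: base = 4 × $1,309 = $5,236. income exceeds $332,100 by $121,100, which is 61 full-or-partial $2,000 increments; reduction = 61 × $22 = $1,342, leaving $3,894.
Child Care Credit: $453,200 is at or below the $661,500 threshold, so the full $4,420 applies.
Student Loan Interest Credit: income exceeds $71,500 by $381,700 → 382 increments × $250 = $95,500 ≥ base, so the credit is $0.
Total: $3,894 + $4,420 + $0 = $8,314.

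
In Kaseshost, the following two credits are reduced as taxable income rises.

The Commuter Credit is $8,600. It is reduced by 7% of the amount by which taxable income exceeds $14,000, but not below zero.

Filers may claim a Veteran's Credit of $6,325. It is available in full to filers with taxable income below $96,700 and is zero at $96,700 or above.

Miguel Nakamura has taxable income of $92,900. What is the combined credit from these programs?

Commuter Credit: 7% of the $78,900 excess over $14,000 is $5,523; credit = $8,600 − $5,523 = $3,077.
Veteran's Credit: $92,900 is below the $96,700 cutoff, so the full $6,325 applies.
Total: $3,077 + $6,325 = $9,402.

$9,402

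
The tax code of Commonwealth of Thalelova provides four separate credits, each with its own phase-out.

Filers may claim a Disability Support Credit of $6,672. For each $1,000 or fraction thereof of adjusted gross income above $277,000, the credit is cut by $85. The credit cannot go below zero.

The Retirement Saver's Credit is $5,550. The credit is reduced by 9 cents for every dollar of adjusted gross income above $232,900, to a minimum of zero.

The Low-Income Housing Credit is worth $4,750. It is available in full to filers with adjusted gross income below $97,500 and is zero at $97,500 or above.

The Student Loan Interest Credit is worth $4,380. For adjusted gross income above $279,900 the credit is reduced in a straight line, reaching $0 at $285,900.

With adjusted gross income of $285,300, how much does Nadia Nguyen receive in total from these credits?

$7,179

Disability Support Credit: income exceeds $277,000 by $8,300, which is 9 full-or-partial $1,000 increments; reduction = 9 × $85 = $765, leaving $5,907.
Retirement Saver's Credit: 9% of the $52,400 excess over $232,900 is $4,716; credit = $5,550 − $4,716 = $834.
Low-Income Housing Credit: $285,300 meets or exceeds the $97,500 cutoff, so the credit is $0.
Student Loan Interest Credit: $285,300 is $5,400 into a $6,000 phase-out range, leaving 600/6,000 of the credit: $4,380 × 600/6,000 = $438.
Total: $5,907 + $834 + $0 + $438 = $7,179.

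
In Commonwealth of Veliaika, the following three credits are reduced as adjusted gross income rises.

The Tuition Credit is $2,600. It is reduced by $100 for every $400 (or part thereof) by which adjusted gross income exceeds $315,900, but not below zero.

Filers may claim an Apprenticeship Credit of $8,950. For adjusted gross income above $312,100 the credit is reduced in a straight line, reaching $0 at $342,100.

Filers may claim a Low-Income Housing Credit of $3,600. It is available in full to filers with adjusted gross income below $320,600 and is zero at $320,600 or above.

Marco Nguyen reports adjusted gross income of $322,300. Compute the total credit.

Tuition Credit: income exceeds $315,900 by $6,400, which is 16 full-or-partial $400 increments; reduction = 16 × $100 = $1,600, leaving $1,000.
Apprenticeship Credit: $322,300 is $10,200 into a $30,000 phase-out range, leaving 19,800/30,000 of the credit: $8,950 × 19,800/30,000 = $5,907.
Low-Income Housing Credit: $322,300 meets or exceeds the $320,600 cutoff, so the credit is $0.
Total: $1,000 + $5,907 + $0 = $6,907.

$6,907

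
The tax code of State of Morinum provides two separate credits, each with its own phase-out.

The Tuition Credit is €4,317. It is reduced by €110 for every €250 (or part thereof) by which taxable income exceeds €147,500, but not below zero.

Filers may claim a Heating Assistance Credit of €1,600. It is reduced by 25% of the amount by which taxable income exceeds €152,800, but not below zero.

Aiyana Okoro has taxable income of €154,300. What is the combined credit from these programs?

€2,462

Tuition Credit: income exceeds €147,500 by €6,800, which is 28 full-or-partial €250 increments; reduction = 28 × €110 = €3,080, leaving €1,237.
Heating Assistance Credit: 25% of the €1,500 excess over €152,800 is €375; credit = €1,600 − €375 = €1,225.
Total: €1,237 + €1,225 = €2,462.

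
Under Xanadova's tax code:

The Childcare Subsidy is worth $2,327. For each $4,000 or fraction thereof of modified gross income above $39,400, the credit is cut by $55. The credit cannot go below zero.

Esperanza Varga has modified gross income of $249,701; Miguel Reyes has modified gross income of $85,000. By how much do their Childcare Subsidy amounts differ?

Esperanza ($249,701): Childcare Subsidy: income exceeds $39,400 by $210,301 → 53 increments × $55 = $2,915 ≥ base, so the credit is $0.
Miguel ($85,000): Childcare Subsidy: income exceeds $39,400 by $45,600, which is 12 full-or-partial $4,000 increments; reduction = 12 × $55 = $660, leaving $1,667.
Difference: |$0 − $1,667| = $1,667.

$1,667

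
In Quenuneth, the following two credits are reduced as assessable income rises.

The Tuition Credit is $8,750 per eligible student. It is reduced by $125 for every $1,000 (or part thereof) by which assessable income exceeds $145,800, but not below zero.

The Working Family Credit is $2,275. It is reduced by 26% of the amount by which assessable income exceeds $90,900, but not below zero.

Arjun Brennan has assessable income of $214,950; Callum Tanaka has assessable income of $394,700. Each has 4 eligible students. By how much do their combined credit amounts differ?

Arjun ($214,950): Tuition Credit: base = 4 × $8,750 = $35,000. income exceeds $145,800 by $69,150, which is 70 full-or-partial $1,000 increments; reduction = 70 × $125 = $8,750, leaving $26,250. Working Family Credit: 26% of the $124,050 excess over $90,900 is $32,253 ≥ base, so the credit is $0. total $26,250 + $0 = $26,250
Callum ($394,700): Tuition Credit: base = 4 × $8,750 = $35,000. income exceeds $145,800 by $248,900, which is 249 full-or-partial $1,000 increments; reduction = 249 × $125 = $31,125, leaving $3,875. Working Family Credit: 26% of the $303,800 excess over $90,900 is $78,988 ≥ base, so the credit is $0. total $3,875 + $0 = $3,875
Difference: |$26,250 − $3,875| = $22,375.

$22,375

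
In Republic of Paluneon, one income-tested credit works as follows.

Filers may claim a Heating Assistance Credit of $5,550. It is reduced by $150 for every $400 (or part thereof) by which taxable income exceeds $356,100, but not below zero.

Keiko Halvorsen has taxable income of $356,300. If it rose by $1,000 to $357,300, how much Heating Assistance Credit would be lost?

$300

At $356,300 — income exceeds $356,100 by $200, which is 1 full-or-partial $400 increment; reduction = 1 × $150 = $150, leaving $5,400.
At $357,300 — income exceeds $356,100 by $1,200, which is 3 full-or-partial $400 increments; reduction = 3 × $150 = $450, leaving $5,100.
Lost: $5,400 − $5,100 = $300.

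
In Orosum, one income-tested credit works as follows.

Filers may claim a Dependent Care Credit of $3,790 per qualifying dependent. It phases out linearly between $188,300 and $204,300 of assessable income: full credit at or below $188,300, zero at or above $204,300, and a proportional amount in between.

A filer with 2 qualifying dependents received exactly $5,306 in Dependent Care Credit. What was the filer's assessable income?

Full credit = 2 × $3,790 = $7,580.
$5,306 is 5,306/7,580 of the full $7,580, so 2,274/7,580 of the $16,000 range has been used: income = $188,300 + $16,000 × 2,274/7,580 = $193,100.

$193,100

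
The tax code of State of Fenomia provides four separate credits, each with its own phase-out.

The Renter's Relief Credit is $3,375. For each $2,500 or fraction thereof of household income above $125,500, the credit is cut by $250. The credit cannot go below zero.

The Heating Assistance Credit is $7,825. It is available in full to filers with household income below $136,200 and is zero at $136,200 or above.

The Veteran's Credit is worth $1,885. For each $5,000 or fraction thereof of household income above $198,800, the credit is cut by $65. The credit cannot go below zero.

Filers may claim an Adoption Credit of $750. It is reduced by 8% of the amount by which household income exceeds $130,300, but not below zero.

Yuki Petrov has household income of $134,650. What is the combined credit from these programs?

$12,487

Renter's Relief Credit: income exceeds $125,500 by $9,150, which is 4 full-or-partial $2,500 increments; reduction = 4 × $250 = $1,000, leaving $2,375.
Heating Assistance Credit: $134,650 is below the $136,200 cutoff, so the full $7,825 applies.
Veteran's Credit: $134,650 is at or below the $198,800 threshold, so the full $1,885 applies.
Adoption Credit: 8% of the $4,350 excess over $130,300 is $348; credit = $750 − $348 = $402.
Total: $2,375 + $7,825 + $1,885 + $402 = $12,487.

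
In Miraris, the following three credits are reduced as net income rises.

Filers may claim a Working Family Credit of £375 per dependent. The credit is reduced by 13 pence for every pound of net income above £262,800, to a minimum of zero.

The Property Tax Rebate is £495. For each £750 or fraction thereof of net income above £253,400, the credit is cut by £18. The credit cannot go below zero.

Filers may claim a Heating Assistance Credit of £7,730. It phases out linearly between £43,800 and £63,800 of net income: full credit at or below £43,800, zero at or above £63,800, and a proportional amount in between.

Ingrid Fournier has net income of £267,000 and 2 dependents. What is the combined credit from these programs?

Working Family Credit: base = 2 × £375 = £750. 13% of the £4,200 excess over £262,800 is £546; credit = £750 − £546 = £204.
Property Tax Rebate: income exceeds £253,400 by £13,600, which is 19 full-or-partial £750 increments; reduction = 19 × £18 = £342, leaving £153.
Heating Assistance Credit: £267,000 is at or above £63,800, so the credit is £0.
Total: £204 + £153 + £0 = £357.

£357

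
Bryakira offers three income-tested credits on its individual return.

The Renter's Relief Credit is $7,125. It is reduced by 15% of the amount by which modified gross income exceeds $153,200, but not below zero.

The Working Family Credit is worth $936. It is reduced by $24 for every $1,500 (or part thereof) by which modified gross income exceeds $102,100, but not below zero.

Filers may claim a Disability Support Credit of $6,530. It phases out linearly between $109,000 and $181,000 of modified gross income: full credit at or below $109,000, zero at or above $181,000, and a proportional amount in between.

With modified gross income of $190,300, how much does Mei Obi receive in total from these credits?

$1,560

Renter's Relief Credit: 15% of the $37,100 excess over $153,200 is $5,565; credit = $7,125 − $5,565 = $1,560.
Working Family Credit: income exceeds $102,100 by $88,200 → 59 increments × $24 = $1,416 ≥ base, so the credit is $0.
Disability Support Credit: $190,300 is at or above $181,000, so the credit is $0.
Total: $1,560 + $0 + $0 = $1,560.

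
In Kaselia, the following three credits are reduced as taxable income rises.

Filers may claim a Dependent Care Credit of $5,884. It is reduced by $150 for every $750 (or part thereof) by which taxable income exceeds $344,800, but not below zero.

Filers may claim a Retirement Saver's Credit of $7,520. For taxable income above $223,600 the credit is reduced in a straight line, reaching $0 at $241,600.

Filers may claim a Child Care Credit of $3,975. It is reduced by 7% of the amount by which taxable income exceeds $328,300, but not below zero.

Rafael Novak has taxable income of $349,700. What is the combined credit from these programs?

$7,311

Dependent Care Credit: income exceeds $344,800 by $4,900, which is 7 full-or-partial $750 increments; reduction = 7 × $150 = $1,050, leaving $4,834.
Retirement Saver's Credit: $349,700 is at or above $241,600, so the credit is $0.
Child Care Credit: 7% of the $21,400 excess over $328,300 is $1,498; credit = $3,975 − $1,498 = $2,477.
Total: $4,834 + $0 + $2,477 = $7,311.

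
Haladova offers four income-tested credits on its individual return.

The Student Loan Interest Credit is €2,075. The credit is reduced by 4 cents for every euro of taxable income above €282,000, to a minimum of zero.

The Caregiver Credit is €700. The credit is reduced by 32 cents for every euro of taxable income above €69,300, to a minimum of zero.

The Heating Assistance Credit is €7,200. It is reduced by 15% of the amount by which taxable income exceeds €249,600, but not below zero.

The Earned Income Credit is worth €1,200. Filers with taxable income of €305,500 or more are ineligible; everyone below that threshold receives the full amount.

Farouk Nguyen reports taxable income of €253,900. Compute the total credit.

€9,830

Student Loan Interest Credit: €253,900 is at or below the €282,000 threshold, so the full €2,075 applies.
Caregiver Credit: 32% of the €184,600 excess over €69,300 is €59,072 ≥ base, so the credit is €0.
Heating Assistance Credit: 15% of the €4,300 excess over €249,600 is €645; credit = €7,200 − €645 = €6,555.
Earned Income Credit: €253,900 is below the €305,500 cutoff, so the full €1,200 applies.
Total: €2,075 + €0 + €6,555 + €1,200 = €9,830.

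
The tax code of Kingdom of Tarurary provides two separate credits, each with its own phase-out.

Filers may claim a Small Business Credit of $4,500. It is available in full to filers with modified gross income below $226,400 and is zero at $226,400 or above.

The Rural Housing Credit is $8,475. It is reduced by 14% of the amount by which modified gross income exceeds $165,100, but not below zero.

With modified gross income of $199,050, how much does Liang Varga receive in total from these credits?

Small Business Credit: $199,050 is below the $226,400 cutoff, so the full $4,500 applies.
Rural Housing Credit: 14% of the $33,950 excess over $165,100 is $4,753; credit = $8,475 − $4,753 = $3,722.
Total: $4,500 + $3,722 = $8,222.

$8,222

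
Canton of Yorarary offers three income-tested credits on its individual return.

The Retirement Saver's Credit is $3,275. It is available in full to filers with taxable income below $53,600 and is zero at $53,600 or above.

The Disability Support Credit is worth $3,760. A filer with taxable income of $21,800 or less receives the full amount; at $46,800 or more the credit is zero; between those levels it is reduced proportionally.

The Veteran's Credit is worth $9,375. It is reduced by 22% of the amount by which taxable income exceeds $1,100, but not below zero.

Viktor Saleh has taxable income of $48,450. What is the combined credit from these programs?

Retirement Saver's Credit: $48,450 is below the $53,600 cutoff, so the full $3,275 applies.
Disability Support Credit: $48,450 is at or above $46,800, so the credit is $0.
Veteran's Credit: 22% of the $47,350 excess over $1,100 is $10,417 ≥ base, so the credit is $0.
Total: $3,275 + $0 + $0 = $3,275.

$3,275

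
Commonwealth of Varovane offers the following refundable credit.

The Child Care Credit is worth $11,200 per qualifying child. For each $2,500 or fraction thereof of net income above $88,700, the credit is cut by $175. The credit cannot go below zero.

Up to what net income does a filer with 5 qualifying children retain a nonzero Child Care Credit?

Full credit = 5 × $11,200 = $56,000.
After 319 increments the reduction is 319 × $175 = $55,825, leaving $175; one more increment wipes it out. Increment 319 ends at excess 319 × $2,500 = $797,500, so the highest qualifying income is $88,700 + $797,500 = $886,200.

$886,200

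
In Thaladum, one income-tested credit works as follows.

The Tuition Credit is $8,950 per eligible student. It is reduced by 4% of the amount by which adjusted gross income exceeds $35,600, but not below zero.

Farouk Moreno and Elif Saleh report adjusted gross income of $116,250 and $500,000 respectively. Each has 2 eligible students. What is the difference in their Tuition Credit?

$14,674

Farouk ($116,250): Tuition Credit: base = 2 × $8,950 = $17,900. 4% of the $80,650 excess over $35,600 is $3,226; credit = $17,900 − $3,226 = $14,674.
Elif ($500,000): Tuition Credit: base = 2 × $8,950 = $17,900. 4% of the $464,400 excess over $35,600 is $18,576 ≥ base, so the credit is $0.
Difference: |$14,674 − $0| = $14,674.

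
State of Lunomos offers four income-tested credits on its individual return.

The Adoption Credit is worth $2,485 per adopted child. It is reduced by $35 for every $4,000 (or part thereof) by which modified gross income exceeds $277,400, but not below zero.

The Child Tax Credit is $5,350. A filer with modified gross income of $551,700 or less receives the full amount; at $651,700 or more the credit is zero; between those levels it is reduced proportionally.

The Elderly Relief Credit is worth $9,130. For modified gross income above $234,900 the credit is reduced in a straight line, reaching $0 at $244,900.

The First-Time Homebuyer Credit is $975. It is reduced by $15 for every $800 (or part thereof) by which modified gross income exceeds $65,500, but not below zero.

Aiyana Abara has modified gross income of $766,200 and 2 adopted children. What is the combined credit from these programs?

$665

Adoption Credit: base = 2 × $2,485 = $4,970. income exceeds $277,400 by $488,800, which is 123 full-or-partial $4,000 increments; reduction = 123 × $35 = $4,305, leaving $665.
Child Tax Credit: $766,200 is at or above $651,700, so the credit is $0.
Elderly Relief Credit: $766,200 is at or above $244,900, so the credit is $0.
First-Time Homebuyer Credit: income exceeds $65,500 by $700,700 → 876 increments × $15 = $13,140 ≥ base, so the credit is $0.
Total: $665 + $0 + $0 + $0 = $665.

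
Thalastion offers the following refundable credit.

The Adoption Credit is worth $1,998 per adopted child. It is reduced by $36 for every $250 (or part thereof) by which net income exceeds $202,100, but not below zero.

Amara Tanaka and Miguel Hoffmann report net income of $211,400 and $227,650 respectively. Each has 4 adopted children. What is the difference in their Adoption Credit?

$2,340

Amara ($211,400): Adoption Credit: base = 4 × $1,998 = $7,992. income exceeds $202,100 by $9,300, which is 38 full-or-partial $250 increments; reduction = 38 × $36 = $1,368, leaving $6,624.
Miguel ($227,650): Adoption Credit: base = 4 × $1,998 = $7,992. income exceeds $202,100 by $25,550, which is 103 full-or-partial $250 increments; reduction = 103 × $36 = $3,708, leaving $4,284.
Difference: |$6,624 − $4,284| = $2,340.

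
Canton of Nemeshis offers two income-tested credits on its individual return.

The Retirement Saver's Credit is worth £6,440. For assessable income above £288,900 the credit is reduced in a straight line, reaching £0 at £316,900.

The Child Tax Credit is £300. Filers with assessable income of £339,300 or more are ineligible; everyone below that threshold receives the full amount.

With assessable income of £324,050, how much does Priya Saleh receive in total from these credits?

Retirement Saver's Credit: £324,050 is at or above £316,900, so the credit is £0.
Child Tax Credit: £324,050 is below the £339,300 cutoff, so the full £300 applies.
Total: £0 + £300 = £300.

£300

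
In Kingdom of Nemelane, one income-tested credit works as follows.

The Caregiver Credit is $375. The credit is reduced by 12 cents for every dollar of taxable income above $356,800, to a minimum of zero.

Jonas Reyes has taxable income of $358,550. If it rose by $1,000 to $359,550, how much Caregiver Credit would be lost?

At $358,550 — 12% of the $1,750 excess over $356,800 is $210; credit = $375 − $210 = $165.
At $359,550 — 12% of the $2,750 excess over $356,800 is $330; credit = $375 − $330 = $45.
Lost: $165 − $45 = $120.

$120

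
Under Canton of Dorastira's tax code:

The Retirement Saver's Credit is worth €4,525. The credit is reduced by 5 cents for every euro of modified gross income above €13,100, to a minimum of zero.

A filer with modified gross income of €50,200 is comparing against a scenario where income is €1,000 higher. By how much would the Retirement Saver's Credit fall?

€50

At €50,200 — 5% of the €37,100 excess over €13,100 is €1,855; credit = €4,525 − €1,855 = €2,670.
At €51,200 — 5% of the €38,100 excess over €13,100 is €1,905; credit = €4,525 − €1,905 = €2,620.
Lost: €2,670 − €2,620 = €50.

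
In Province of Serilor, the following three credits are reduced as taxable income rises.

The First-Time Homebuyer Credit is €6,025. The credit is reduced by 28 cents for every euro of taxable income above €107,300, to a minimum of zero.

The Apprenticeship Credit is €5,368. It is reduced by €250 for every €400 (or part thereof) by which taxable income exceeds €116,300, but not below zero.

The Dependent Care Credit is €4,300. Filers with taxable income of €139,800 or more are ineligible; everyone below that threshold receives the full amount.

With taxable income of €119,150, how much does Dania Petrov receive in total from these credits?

First-Time Homebuyer Credit: 28% of the €11,850 excess over €107,300 is €3,318; credit = €6,025 − €3,318 = €2,707.
Apprenticeship Credit: income exceeds €116,300 by €2,850, which is 8 full-or-partial €400 increments; reduction = 8 × €250 = €2,000, leaving €3,368.
Dependent Care Credit: €119,150 is below the €139,800 cutoff, so the full €4,300 applies.
Total: €2,707 + €3,368 + €4,300 = €10,375.

€10,375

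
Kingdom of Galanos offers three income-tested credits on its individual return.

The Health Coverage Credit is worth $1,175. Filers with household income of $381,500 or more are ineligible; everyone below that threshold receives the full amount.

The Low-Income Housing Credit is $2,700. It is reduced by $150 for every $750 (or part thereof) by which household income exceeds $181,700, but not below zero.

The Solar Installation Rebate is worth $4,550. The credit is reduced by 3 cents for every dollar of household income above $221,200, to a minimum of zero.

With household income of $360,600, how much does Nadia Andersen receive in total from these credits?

$1,543

Health Coverage Credit: $360,600 is below the $381,500 cutoff, so the full $1,175 applies.
Low-Income Housing Credit: income exceeds $181,700 by $178,900 → 239 increments × $150 = $35,850 ≥ base, so the credit is $0.
Solar Installation Rebate: 3% of the $139,400 excess over $221,200 is $4,182; credit = $4,550 − $4,182 = $368.
Total: $1,175 + $0 + $368 = $1,543.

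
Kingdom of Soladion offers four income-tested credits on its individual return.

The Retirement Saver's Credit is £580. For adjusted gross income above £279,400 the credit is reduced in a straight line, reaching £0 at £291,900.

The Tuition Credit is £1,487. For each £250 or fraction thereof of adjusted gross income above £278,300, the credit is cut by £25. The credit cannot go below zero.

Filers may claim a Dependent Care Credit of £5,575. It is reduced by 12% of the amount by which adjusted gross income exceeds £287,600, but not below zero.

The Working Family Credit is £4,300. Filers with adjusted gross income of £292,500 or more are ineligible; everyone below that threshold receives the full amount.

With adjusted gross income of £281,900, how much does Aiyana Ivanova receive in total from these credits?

£11,451

Retirement Saver's Credit: £281,900 is £2,500 into a £12,500 phase-out range, leaving 10,000/12,500 of the credit: £580 × 10,000/12,500 = £464.
Tuition Credit: income exceeds £278,300 by £3,600, which is 15 full-or-partial £250 increments; reduction = 15 × £25 = £375, leaving £1,112.
Dependent Care Credit: £281,900 is at or below the £287,600 threshold, so the full £5,575 applies.
Working Family Credit: £281,900 is below the £292,500 cutoff, so the full £4,300 applies.
Total: £464 + £1,112 + £5,575 + £4,300 = £11,451.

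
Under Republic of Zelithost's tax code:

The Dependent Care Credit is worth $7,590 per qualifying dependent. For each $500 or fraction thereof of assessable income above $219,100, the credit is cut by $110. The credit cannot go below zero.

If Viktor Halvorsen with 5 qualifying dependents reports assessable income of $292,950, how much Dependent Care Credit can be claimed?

Dependent Care Credit: base = 5 × $7,590 = $37,950. income exceeds $219,100 by $73,850, which is 148 full-or-partial $500 increments; reduction = 148 × $110 = $16,280, leaving $21,670.

$21,670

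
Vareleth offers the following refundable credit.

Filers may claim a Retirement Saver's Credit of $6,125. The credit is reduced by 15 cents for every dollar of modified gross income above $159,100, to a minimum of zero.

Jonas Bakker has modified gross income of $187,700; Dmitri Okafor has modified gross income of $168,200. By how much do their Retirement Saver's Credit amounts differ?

Jonas ($187,700): Retirement Saver's Credit: 15% of the $28,600 excess over $159,100 is $4,290; credit = $6,125 − $4,290 = $1,835.
Dmitri ($168,200): Retirement Saver's Credit: 15% of the $9,100 excess over $159,100 is $1,365; credit = $6,125 − $1,365 = $4,760.
Difference: |$1,835 − $4,760| = $2,925.

$2,925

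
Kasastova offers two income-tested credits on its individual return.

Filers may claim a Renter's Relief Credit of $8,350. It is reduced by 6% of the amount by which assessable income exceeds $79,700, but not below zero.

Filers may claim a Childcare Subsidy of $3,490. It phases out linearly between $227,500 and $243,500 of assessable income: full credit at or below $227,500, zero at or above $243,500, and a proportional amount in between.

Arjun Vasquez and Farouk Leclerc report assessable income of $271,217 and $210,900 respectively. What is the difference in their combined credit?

Arjun ($271,217): Renter's Relief Credit: 6% of the $191,517 excess over $79,700 is $11,491.02 ≥ base, so the credit is $0. Childcare Subsidy: $271,217 is at or above $243,500, so the credit is $0. total $0 + $0 = $0
Farouk ($210,900): Renter's Relief Credit: 6% of the $131,200 excess over $79,700 is $7,872; credit = $8,350 − $7,872 = $478. Childcare Subsidy: $210,900 is at or below the $227,500 threshold, so the full $3,490 applies. total $478 + $3,490 = $3,968
Difference: |$0 − $3,968| = $3,968.

$3,968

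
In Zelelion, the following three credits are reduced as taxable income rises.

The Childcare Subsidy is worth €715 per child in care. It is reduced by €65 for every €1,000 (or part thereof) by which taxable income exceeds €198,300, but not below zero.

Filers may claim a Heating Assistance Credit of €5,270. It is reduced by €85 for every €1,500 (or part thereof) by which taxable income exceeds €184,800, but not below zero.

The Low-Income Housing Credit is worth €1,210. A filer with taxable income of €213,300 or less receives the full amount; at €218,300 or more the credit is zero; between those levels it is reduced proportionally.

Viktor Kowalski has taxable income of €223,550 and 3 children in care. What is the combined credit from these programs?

€3,515

Childcare Subsidy: base = 3 × €715 = €2,145. income exceeds €198,300 by €25,250, which is 26 full-or-partial €1,000 increments; reduction = 26 × €65 = €1,690, leaving €455.
Heating Assistance Credit: income exceeds €184,800 by €38,750, which is 26 full-or-partial €1,500 increments; reduction = 26 × €85 = €2,210, leaving €3,060.
Low-Income Housing Credit: €223,550 is at or above €218,300, so the credit is €0.
Total: €455 + €3,060 + €0 = €3,515.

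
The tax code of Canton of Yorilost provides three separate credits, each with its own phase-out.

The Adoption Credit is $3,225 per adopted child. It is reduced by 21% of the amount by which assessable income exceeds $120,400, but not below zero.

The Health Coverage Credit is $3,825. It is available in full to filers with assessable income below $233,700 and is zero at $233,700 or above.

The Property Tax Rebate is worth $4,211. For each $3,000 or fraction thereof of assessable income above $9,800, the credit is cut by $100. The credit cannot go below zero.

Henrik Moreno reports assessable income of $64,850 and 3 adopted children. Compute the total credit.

Adoption Credit: base = 3 × $3,225 = $9,675. $64,850 is at or below the $120,400 threshold, so the full $9,675 applies.
Health Coverage Credit: $64,850 is below the $233,700 cutoff, so the full $3,825 applies.
Property Tax Rebate: income exceeds $9,800 by $55,050, which is 19 full-or-partial $3,000 increments; reduction = 19 × $100 = $1,900, leaving $2,311.
Total: $9,675 + $3,825 + $2,311 = $15,811.

$15,811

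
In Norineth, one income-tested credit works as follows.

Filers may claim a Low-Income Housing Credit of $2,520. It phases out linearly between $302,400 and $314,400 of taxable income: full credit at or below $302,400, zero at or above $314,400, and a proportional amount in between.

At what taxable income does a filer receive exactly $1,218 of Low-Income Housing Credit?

$1,218 is 1,218/2,520 of the full $2,520, so 1,302/2,520 of the $12,000 range has been used: income = $302,400 + $12,000 × 1,302/2,520 = $308,600.

$308,600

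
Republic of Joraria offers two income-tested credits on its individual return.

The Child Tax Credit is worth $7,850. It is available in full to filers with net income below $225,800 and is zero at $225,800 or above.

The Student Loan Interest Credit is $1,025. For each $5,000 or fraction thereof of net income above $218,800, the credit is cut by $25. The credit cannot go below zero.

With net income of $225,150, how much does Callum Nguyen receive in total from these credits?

$8,825

Child Tax Credit: $225,150 is below the $225,800 cutoff, so the full $7,850 applies.
Student Loan Interest Credit: income exceeds $218,800 by $6,350, which is 2 full-or-partial $5,000 increments; reduction = 2 × $25 = $50, leaving $975.
Total: $7,850 + $975 = $8,825.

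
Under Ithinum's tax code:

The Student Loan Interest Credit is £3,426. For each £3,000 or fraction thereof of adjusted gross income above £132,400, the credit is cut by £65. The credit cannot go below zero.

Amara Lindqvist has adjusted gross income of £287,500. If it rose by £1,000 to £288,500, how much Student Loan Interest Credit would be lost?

£46

At £287,500 — income exceeds £132,400 by £155,100, which is 52 full-or-partial £3,000 increments; reduction = 52 × £65 = £3,380, leaving £46.
At £288,500 — income exceeds £132,400 by £156,100 → 53 increments × £65 = £3,445 ≥ base, so the credit is £0.
Lost: £46 − £0 = £46.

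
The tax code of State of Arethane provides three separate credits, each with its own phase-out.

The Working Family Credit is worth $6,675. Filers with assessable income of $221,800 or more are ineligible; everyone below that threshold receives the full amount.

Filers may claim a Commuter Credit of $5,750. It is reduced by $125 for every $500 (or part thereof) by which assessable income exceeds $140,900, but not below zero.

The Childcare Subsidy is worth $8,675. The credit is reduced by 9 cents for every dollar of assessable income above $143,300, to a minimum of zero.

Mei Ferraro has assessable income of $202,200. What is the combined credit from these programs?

Working Family Credit: $202,200 is below the $221,800 cutoff, so the full $6,675 applies.
Commuter Credit: income exceeds $140,900 by $61,300 → 123 increments × $125 = $15,375 ≥ base, so the credit is $0.
Childcare Subsidy: 9% of the $58,900 excess over $143,300 is $5,301; credit = $8,675 − $5,301 = $3,374.
Total: $6,675 + $0 + $3,374 = $10,049.

$10,049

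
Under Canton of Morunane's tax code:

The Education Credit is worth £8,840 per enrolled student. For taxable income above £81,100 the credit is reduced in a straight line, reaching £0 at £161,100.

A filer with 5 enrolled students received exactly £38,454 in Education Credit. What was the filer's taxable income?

£91,500

Full credit = 5 × £8,840 = £44,200.
£38,454 is 38,454/44,200 of the full £44,200, so 5,746/44,200 of the £80,000 range has been used: income = £81,100 + £80,000 × 5,746/44,200 = £91,500.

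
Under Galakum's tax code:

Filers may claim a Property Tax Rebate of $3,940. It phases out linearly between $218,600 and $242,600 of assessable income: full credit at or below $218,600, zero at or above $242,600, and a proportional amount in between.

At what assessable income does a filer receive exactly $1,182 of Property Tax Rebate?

$1,182 is 1,182/3,940 of the full $3,940, so 2,758/3,940 of the $24,000 range has been used: income = $218,600 + $24,000 × 2,758/3,940 = $235,400.

$235,400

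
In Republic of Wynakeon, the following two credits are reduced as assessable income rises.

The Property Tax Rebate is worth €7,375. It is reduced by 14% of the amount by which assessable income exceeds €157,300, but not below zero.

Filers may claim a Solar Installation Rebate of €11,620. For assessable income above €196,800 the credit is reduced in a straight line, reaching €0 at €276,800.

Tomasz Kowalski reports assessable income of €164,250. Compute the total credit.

€18,022

Property Tax Rebate: 14% of the €6,950 excess over €157,300 is €973; credit = €7,375 − €973 = €6,402.
Solar Installation Rebate: €164,250 is at or below the €196,800 threshold, so the full €11,620 applies.
Total: €6,402 + €11,620 = €18,022.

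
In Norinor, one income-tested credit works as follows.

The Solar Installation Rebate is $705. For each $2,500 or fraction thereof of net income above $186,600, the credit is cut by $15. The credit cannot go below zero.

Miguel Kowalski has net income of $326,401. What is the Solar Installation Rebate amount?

$0

Solar Installation Rebate: income exceeds $186,600 by $139,801 → 56 increments × $15 = $840 ≥ base, so the credit is $0.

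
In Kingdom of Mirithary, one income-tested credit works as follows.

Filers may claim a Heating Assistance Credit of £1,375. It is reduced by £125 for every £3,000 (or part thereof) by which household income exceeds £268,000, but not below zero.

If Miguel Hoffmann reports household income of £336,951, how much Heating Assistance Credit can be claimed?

£0

Heating Assistance Credit: income exceeds £268,000 by £68,951 → 23 increments × £125 = £2,875 ≥ base, so the credit is £0.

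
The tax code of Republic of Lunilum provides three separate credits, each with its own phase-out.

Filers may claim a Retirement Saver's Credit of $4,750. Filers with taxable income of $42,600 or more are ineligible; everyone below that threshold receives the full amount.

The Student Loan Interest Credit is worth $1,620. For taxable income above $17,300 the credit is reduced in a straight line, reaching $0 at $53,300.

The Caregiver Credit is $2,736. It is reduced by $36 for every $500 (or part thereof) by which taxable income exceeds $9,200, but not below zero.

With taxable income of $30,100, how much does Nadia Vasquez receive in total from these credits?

$7,018

Retirement Saver's Credit: $30,100 is below the $42,600 cutoff, so the full $4,750 applies.
Student Loan Interest Credit: $30,100 is $12,800 into a $36,000 phase-out range, leaving 23,200/36,000 of the credit: $1,620 × 23,200/36,000 = $1,044.
Caregiver Credit: income exceeds $9,200 by $20,900, which is 42 full-or-partial $500 increments; reduction = 42 × $36 = $1,512, leaving $1,224.
Total: $4,750 + $1,044 + $1,224 = $7,018.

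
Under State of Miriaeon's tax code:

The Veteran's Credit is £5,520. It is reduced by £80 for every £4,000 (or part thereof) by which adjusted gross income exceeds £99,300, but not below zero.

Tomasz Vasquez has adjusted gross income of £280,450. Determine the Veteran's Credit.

Veteran's Credit: income exceeds £99,300 by £181,150, which is 46 full-or-partial £4,000 increments; reduction = 46 × £80 = £3,680, leaving £1,840.

£1,840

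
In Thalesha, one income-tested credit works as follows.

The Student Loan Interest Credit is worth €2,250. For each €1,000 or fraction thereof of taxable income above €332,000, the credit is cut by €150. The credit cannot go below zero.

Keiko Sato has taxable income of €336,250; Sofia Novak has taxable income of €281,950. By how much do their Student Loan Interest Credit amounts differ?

€750

Keiko (€336,250): Student Loan Interest Credit: income exceeds €332,000 by €4,250, which is 5 full-or-partial €1,000 increments; reduction = 5 × €150 = €750, leaving €1,500.
Sofia (€281,950): Student Loan Interest Credit: €281,950 is at or below the €332,000 threshold, so the full €2,250 applies.
Difference: |€1,500 − €2,250| = €750.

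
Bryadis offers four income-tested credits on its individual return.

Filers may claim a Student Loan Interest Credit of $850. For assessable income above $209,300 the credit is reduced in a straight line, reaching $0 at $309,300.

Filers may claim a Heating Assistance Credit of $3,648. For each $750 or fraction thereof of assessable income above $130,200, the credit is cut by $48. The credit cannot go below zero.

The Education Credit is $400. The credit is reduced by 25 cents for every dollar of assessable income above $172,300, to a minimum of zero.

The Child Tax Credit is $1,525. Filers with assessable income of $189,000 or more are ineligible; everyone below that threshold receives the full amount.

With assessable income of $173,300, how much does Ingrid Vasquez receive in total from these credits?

$3,389

Student Loan Interest Credit: $173,300 is at or below the $209,300 threshold, so the full $850 applies.
Heating Assistance Credit: income exceeds $130,200 by $43,100, which is 58 full-or-partial $750 increments; reduction = 58 × $48 = $2,784, leaving $864.
Education Credit: 25% of the $1,000 excess over $172,300 is $250; credit = $400 − $250 = $150.
Child Tax Credit: $173,300 is below the $189,000 cutoff, so the full $1,525 applies.
Total: $850 + $864 + $150 + $1,525 = $3,389.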